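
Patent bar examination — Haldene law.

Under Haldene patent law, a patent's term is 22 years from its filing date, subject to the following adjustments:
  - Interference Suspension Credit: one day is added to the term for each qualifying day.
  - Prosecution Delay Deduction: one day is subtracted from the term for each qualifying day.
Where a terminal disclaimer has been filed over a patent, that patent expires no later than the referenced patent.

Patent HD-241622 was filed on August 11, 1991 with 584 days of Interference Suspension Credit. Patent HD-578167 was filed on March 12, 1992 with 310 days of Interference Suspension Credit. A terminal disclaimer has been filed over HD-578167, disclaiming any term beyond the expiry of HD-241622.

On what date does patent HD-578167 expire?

2015-01-16

Natural term of HD-578167:
  Base: filing + 22 years → 12 March 2014.
  Interference Suspension Credit: +310 days → 16 January 2015.
Expiry of referenced patent HD-241622:
  Base: filing + 22 years → 11 August 2013.
  Interference Suspension Credit: +584 days → 18 March 2015.
Terminal disclaimer: HD-578167 expires on the earlier of 16 January 2015 and 18 March 2015.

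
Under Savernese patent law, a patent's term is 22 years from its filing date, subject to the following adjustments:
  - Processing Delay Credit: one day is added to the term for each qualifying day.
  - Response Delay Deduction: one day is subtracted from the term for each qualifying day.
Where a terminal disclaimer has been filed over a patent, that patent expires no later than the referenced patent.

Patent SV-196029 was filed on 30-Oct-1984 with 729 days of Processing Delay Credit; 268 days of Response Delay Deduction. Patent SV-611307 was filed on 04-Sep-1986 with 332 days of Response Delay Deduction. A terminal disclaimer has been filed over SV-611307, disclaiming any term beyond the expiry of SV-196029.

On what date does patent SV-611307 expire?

2007-10-08

Natural term of SV-611307:
  Base: filing + 22 years → 4 September 2008.
  Response Delay Deduction: −332 days → 8 October 2007.
Expiry of referenced patent SV-196029:
  Base: filing + 22 years → 30 October 2006.
  Processing Delay Credit: +729 days → 28 October 2008.
  Response Delay Deduction: −268 days → 3 February 2008.
Terminal disclaimer: SV-611307 expires on the earlier of 8 October 2007 and 3 February 2008.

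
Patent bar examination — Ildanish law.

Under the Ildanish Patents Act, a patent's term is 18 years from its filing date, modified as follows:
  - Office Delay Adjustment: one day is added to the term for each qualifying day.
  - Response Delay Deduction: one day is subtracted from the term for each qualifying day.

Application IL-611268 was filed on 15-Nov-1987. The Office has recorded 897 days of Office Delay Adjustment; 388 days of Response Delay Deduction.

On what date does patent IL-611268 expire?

April 8, 2007

Base term: filing date + 18 years → 15 November 2005.
Office Delay Adjustment: +897 days → 30 April 2008.
Response Delay Deduction: −388 days → 8 April 2007.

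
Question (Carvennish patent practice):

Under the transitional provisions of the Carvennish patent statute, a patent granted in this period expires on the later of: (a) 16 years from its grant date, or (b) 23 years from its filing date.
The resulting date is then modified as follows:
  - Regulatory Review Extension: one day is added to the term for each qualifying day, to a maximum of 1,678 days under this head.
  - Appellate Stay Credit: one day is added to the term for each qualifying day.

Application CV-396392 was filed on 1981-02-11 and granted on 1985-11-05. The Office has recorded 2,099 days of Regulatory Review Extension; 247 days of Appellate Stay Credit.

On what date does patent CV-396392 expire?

2009-05-20

(a) grant + 16 years → 5 November 2001.
(b) filing + 23 years → 11 February 2004.
Later of the two: 11 February 2004.
Regulatory Review Extension: 2099 days claimed exceeds the 1678-day cap, so +1678 days → 15 September 2008.
Appellate Stay Credit: +247 days → 20 May 2009.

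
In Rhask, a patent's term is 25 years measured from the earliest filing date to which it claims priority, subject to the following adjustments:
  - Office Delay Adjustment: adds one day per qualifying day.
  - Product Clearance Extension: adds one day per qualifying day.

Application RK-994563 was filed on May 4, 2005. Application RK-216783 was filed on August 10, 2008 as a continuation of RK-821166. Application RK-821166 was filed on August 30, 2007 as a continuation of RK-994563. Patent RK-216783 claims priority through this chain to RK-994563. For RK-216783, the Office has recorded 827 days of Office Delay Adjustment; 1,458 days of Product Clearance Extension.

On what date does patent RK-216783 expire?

Earliest priority filing: 4 May 2005.
Base term: 4 May 2005 + 25 years → 4 May 2030.
Office Delay Adjustment: +827 days → 8 August 2032.
Product Clearance Extension: +1458 days → 5 August 2036.

August 5, 2036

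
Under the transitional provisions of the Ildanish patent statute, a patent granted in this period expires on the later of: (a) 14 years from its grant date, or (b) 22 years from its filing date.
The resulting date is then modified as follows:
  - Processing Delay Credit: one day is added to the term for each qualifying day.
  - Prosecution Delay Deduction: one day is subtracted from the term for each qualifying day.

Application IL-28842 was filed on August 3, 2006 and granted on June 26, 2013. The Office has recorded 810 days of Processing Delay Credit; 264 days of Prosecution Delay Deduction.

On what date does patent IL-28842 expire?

2030-01-31

(a) grant + 14 years → 26 June 2027.
(b) filing + 22 years → 3 August 2028.
Later of the two: 3 August 2028.
Processing Delay Credit: +810 days → 22 October 2030.
Prosecution Delay Deduction: −264 days → 31 January 2030.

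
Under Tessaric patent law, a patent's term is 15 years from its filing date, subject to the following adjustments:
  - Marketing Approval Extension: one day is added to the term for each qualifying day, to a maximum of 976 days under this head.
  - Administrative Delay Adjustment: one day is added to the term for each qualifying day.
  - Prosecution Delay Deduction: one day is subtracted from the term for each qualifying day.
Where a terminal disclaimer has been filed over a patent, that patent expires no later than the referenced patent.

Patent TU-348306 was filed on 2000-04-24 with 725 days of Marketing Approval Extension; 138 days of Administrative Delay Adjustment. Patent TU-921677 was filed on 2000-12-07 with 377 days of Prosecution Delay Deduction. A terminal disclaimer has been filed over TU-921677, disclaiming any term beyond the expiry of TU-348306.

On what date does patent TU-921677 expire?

Natural term of TU-921677:
  Base: filing + 15 years → 7 December 2015.
  Prosecution Delay Deduction: −377 days → 25 November 2014.
Expiry of referenced patent TU-348306:
  Base: filing + 15 years → 24 April 2015.
  Marketing Approval Extension: 725 days (within the 976-day cap) → +725 days → 18 April 2017.
  Administrative Delay Adjustment: +138 days → 3 September 2017.
Terminal disclaimer: TU-921677 expires on the earlier of 25 November 2014 and 3 September 2017.

November 25, 2014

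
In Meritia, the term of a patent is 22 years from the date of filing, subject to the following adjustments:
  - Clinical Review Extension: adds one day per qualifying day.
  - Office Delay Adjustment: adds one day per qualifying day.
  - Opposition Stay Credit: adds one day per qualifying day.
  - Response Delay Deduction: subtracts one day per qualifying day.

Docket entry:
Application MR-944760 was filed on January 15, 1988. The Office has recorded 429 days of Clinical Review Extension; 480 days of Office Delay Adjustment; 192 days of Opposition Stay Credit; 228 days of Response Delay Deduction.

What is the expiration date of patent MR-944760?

June 6, 2012

Base term: filing date + 22 years → 15 January 2010.
Clinical Review Extension: +429 days → 20 March 2011.
Office Delay Adjustment: +480 days → 12 July 2012.
Opposition Stay Credit: +192 days → 20 January 2013.
Response Delay Deduction: −228 days → 6 June 2012.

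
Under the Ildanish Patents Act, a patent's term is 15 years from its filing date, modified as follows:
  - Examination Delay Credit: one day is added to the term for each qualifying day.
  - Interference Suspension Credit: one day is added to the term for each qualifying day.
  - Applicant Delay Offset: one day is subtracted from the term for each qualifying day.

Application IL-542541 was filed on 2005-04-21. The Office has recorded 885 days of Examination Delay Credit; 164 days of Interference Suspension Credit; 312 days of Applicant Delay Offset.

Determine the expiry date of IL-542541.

Base term: filing date + 15 years → 21 April 2020.
Examination Delay Credit: +885 days → 23 September 2022.
Interference Suspension Credit: +164 days → 6 March 2023.
Applicant Delay Offset: −312 days → 28 April 2022.

2022-04-28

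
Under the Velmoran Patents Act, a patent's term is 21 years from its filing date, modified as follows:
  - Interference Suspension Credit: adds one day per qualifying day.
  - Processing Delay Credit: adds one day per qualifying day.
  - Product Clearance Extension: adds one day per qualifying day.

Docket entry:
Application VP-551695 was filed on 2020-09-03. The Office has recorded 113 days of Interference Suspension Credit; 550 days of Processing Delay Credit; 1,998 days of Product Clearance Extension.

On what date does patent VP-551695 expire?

Base term: filing date + 21 years → 3 September 2041.
Interference Suspension Credit: +113 days → 25 December 2041.
Processing Delay Credit: +550 days → 28 June 2043.
Product Clearance Extension: +1998 days → 16 December 2048.

2048-12-16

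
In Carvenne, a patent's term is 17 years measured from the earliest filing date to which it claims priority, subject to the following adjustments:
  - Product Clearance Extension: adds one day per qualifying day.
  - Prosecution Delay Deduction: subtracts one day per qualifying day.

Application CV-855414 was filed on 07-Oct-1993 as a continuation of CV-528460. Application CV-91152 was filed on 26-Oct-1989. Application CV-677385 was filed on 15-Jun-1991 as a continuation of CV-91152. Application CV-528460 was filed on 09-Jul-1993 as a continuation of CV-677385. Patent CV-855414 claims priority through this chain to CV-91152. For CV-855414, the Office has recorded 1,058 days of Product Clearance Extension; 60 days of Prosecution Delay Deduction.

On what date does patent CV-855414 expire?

Earliest priority filing: 26 October 1989.
Base term: 26 October 1989 + 17 years → 26 October 2006.
Product Clearance Extension: +1058 days → 18 September 2009.
Prosecution Delay Deduction: −60 days → 20 July 2009.

July 20, 2009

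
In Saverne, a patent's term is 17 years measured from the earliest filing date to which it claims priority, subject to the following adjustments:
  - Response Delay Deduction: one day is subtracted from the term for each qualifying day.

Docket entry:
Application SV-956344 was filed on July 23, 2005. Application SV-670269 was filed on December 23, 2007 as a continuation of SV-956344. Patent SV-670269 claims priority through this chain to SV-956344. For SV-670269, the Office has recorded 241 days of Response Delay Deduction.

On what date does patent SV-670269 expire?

Earliest priority filing: 23 July 2005.
Base term: 23 July 2005 + 17 years → 23 July 2022.
Response Delay Deduction: −241 days → 24 November 2021.

November 24, 2021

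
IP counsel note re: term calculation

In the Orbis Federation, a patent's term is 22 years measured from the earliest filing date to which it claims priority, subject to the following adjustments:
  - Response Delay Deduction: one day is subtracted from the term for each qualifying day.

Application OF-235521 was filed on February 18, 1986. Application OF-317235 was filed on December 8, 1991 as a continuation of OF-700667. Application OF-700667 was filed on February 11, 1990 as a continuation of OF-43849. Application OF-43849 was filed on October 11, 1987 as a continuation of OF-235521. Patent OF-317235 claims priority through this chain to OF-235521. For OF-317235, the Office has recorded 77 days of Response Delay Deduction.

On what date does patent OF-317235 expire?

Earliest priority filing: 18 February 1986.
Base term: 18 February 1986 + 22 years → 18 February 2008.
Response Delay Deduction: −77 days → 3 December 2007.

2007-12-03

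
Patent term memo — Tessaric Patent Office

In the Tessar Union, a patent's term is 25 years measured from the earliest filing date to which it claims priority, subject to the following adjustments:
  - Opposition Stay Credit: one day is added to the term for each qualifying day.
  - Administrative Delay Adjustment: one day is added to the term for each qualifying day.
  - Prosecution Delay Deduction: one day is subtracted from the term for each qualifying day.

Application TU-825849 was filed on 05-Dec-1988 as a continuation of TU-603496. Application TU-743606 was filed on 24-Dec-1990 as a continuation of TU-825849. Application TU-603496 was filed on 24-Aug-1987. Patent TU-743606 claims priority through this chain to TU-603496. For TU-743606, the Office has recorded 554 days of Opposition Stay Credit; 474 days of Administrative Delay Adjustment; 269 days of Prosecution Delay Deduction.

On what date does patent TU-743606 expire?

September 22, 2014

Earliest priority filing: 24 August 1987.
Base term: 24 August 1987 + 25 years → 24 August 2012.
Opposition Stay Credit: +554 days → 1 March 2014.
Administrative Delay Adjustment: +474 days → 18 June 2015.
Prosecution Delay Deduction: −269 days → 22 September 2014.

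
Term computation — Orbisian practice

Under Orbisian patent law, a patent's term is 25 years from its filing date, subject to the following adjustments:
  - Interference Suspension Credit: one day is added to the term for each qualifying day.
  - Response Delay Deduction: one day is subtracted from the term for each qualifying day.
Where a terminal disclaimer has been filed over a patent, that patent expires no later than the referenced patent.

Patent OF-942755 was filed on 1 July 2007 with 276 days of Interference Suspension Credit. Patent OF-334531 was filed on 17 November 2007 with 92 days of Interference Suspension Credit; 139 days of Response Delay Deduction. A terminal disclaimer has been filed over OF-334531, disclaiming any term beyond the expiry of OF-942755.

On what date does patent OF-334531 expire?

2032-10-01

Natural term of OF-334531:
  Base: filing + 25 years → 17 November 2032.
  Interference Suspension Credit: +92 days → 17 February 2033.
  Response Delay Deduction: −139 days → 1 October 2032.
Expiry of referenced patent OF-942755:
  Base: filing + 25 years → 1 July 2032.
  Interference Suspension Credit: +276 days → 3 April 2033.
Terminal disclaimer: OF-334531 expires on the earlier of 1 October 2032 and 3 April 2033.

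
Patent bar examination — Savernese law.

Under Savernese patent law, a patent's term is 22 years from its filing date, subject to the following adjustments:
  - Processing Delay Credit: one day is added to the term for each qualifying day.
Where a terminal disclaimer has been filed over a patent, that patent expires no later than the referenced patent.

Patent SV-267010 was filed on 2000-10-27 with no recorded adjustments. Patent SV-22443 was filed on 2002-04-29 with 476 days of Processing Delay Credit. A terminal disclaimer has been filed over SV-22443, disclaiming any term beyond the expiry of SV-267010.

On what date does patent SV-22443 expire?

Natural term of SV-22443:
  Base: filing + 22 years → 29 April 2024.
  Processing Delay Credit: +476 days → 18 August 2025.
Expiry of referenced patent SV-267010:
  Base: filing + 22 years → 27 October 2022.
Terminal disclaimer: SV-22443 expires on the earlier of 18 August 2025 and 27 October 2022.

2022-10-27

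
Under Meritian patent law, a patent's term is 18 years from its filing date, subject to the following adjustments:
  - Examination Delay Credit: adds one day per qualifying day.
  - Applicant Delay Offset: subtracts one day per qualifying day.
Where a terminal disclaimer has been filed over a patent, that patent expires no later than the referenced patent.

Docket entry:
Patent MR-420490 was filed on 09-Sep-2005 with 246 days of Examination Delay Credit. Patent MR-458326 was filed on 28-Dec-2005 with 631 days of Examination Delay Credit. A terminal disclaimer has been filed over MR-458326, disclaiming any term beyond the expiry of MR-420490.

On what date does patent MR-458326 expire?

2024-05-12

Natural term of MR-458326:
  Base: filing + 18 years → 28 December 2023.
  Examination Delay Credit: +631 days → 19 September 2025.
Expiry of referenced patent MR-420490:
  Base: filing + 18 years → 9 September 2023.
  Examination Delay Credit: +246 days → 12 May 2024.
Terminal disclaimer: MR-458326 expires on the earlier of 19 September 2025 and 12 May 2024.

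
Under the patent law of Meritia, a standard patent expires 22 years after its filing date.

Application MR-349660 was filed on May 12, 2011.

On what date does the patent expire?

2033-05-12

Filing date + 22 years → 12 May 2033.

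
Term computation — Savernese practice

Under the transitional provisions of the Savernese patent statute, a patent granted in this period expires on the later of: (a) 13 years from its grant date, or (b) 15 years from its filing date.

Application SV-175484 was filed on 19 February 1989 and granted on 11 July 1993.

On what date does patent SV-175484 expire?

(a) grant + 13 years → 11 July 2006.
(b) filing + 15 years → 19 February 2004.
Later of the two: 11 July 2006.

2006-07-11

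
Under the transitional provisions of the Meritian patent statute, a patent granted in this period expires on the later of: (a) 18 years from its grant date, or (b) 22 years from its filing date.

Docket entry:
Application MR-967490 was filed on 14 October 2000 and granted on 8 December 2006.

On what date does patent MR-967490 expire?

(a) grant + 18 years → 8 December 2024.
(b) filing + 22 years → 14 October 2022.
Later of the two: 8 December 2024.

December 8, 2024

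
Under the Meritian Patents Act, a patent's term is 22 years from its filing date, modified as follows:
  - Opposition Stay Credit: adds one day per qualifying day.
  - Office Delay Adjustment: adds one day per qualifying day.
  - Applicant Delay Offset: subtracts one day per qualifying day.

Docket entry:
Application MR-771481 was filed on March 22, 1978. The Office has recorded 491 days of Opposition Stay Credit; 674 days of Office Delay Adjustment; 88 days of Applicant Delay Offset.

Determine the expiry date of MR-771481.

March 4, 2003

Base term: filing date + 22 years → 22 March 2000.
Opposition Stay Credit: +491 days → 26 July 2001.
Office Delay Adjustment: +674 days → 31 May 2003.
Applicant Delay Offset: −88 days → 4 March 2003.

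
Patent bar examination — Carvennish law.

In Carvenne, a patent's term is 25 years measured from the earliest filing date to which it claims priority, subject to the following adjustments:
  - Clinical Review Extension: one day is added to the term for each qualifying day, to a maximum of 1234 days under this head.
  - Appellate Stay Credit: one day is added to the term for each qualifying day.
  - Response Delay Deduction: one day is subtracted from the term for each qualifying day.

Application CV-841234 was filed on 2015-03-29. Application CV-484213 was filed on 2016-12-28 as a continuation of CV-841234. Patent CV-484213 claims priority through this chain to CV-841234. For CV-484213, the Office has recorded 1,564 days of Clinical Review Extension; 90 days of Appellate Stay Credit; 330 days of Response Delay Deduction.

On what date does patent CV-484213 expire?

Earliest priority filing: 29 March 2015.
Base term: 29 March 2015 + 25 years → 29 March 2040.
Clinical Review Extension: 1564 days claimed exceeds the 1234-day cap, so +1234 days → 15 August 2043.
Appellate Stay Credit: +90 days → 13 November 2043.
Response Delay Deduction: −330 days → 18 December 2042.

2042-12-18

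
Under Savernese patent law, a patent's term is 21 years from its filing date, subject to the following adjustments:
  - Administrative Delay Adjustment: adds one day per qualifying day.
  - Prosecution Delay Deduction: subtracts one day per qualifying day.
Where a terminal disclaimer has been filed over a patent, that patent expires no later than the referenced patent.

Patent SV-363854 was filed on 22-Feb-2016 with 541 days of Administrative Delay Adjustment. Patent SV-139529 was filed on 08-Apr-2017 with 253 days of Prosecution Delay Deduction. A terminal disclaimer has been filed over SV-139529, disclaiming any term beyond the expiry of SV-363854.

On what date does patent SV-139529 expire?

July 29, 2037

Natural term of SV-139529:
  Base: filing + 21 years → 8 April 2038.
  Prosecution Delay Deduction: −253 days → 29 July 2037.
Expiry of referenced patent SV-363854:
  Base: filing + 21 years → 22 February 2037.
  Administrative Delay Adjustment: +541 days → 17 August 2038.
Terminal disclaimer: SV-139529 expires on the earlier of 29 July 2037 and 17 August 2038.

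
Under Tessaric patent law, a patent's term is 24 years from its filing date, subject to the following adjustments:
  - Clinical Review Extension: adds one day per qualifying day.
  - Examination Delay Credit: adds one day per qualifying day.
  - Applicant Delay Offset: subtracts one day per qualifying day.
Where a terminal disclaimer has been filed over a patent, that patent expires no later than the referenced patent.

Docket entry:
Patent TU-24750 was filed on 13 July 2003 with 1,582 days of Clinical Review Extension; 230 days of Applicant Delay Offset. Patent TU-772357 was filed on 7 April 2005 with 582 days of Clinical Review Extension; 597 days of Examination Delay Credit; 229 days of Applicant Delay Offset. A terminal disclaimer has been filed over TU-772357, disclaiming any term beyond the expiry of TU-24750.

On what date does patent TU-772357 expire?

Natural term of TU-772357:
  Base: filing + 24 years → 7 April 2029.
  Clinical Review Extension: +582 days → 10 November 2030.
  Examination Delay Credit: +597 days → 29 June 2032.
  Applicant Delay Offset: −229 days → 13 November 2031.
Expiry of referenced patent TU-24750:
  Base: filing + 24 years → 13 July 2027.
  Clinical Review Extension: +1582 days → 11 November 2031.
  Applicant Delay Offset: −230 days → 26 March 2031.
Terminal disclaimer: TU-772357 expires on the earlier of 13 November 2031 and 26 March 2031.

2031-03-26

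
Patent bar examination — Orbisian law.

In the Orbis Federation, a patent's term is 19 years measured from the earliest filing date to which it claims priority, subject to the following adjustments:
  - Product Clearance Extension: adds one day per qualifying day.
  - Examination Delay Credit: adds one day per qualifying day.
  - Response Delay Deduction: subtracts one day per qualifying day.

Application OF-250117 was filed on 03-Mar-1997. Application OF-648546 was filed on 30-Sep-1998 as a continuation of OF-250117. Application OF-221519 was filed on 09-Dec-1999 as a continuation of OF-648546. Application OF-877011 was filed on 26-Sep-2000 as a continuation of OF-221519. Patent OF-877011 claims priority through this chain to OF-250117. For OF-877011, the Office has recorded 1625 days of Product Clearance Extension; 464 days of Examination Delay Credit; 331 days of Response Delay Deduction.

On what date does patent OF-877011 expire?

Earliest priority filing: 3 March 1997.
Base term: 3 March 1997 + 19 years → 3 March 2016.
Product Clearance Extension: +1625 days → 14 August 2020.
Examination Delay Credit: +464 days → 21 November 2021.
Response Delay Deduction: −331 days → 25 December 2020.

2020-12-25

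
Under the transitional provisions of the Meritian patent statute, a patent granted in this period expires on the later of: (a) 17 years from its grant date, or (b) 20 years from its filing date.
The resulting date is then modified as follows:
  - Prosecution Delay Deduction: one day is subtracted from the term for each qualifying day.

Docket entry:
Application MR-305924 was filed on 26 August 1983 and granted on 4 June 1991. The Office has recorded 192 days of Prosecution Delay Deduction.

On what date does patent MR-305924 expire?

2007-11-25

(a) grant + 17 years → 4 June 2008.
(b) filing + 20 years → 26 August 2003.
Later of the two: 4 June 2008.
Prosecution Delay Deduction: −192 days → 25 November 2007.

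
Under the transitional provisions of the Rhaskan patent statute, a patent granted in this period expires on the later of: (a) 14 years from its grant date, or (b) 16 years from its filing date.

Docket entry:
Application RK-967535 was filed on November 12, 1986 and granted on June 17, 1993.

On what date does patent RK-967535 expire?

2007-06-17

(a) grant + 14 years → 17 June 2007.
(b) filing + 16 years → 12 November 2002.
Later of the two: 17 June 2007.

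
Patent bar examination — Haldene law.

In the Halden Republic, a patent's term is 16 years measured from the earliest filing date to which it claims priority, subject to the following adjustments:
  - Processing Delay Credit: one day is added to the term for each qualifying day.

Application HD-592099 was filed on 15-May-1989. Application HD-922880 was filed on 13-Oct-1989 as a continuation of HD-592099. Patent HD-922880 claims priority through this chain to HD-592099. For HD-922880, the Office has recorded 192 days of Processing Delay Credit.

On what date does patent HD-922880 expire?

Earliest priority filing: 15 May 1989.
Base term: 15 May 1989 + 16 years → 15 May 2005.
Processing Delay Credit: +192 days → 23 November 2005.

November 23, 2005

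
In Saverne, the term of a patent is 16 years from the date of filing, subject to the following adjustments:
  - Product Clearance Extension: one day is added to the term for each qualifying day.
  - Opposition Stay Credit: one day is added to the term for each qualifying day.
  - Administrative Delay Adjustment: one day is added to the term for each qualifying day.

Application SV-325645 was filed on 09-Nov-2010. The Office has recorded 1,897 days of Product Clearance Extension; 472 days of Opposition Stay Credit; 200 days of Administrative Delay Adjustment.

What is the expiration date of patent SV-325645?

2033-11-21

Base term: filing date + 16 years → 9 November 2026.
Product Clearance Extension: +1897 days → 19 January 2032.
Opposition Stay Credit: +472 days → 5 May 2033.
Administrative Delay Adjustment: +200 days → 21 November 2033.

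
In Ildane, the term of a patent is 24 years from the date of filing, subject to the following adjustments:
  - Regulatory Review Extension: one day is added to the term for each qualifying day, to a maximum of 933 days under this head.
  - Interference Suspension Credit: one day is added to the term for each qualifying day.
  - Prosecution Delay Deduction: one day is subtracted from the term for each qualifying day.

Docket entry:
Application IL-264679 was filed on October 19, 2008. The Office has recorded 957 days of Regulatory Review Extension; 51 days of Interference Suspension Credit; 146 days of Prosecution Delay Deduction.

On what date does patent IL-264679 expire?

Base term: filing date + 24 years → 19 October 2032.
Regulatory Review Extension: 957 days claimed exceeds the 933-day cap, so +933 days → 10 May 2035.
Interference Suspension Credit: +51 days → 30 June 2035.
Prosecution Delay Deduction: −146 days → 4 February 2035.

2035-02-04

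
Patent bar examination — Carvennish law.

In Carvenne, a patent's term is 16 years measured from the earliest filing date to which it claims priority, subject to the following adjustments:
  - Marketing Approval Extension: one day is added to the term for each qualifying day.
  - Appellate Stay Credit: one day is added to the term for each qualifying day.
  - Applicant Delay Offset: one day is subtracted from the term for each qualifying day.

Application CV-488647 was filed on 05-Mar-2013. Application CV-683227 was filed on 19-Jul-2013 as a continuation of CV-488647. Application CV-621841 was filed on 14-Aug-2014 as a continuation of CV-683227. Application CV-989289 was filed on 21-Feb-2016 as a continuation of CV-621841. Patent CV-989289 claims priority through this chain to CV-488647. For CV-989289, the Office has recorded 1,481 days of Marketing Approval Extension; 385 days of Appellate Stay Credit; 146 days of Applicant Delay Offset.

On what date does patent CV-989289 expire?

Earliest priority filing: 5 March 2013.
Base term: 5 March 2013 + 16 years → 5 March 2029.
Marketing Approval Extension: +1481 days → 25 March 2033.
Appellate Stay Credit: +385 days → 14 April 2034.
Applicant Delay Offset: −146 days → 19 November 2033.

November 19, 2033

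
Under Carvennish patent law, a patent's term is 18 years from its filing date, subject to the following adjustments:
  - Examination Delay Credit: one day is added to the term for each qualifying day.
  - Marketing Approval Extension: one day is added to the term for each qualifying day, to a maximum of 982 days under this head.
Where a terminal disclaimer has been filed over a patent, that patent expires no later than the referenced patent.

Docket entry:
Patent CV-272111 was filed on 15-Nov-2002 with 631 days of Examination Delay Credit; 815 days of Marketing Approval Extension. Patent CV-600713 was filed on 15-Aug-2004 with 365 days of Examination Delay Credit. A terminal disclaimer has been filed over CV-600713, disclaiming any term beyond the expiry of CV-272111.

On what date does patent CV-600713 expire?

August 15, 2023

Natural term of CV-600713:
  Base: filing + 18 years → 15 August 2022.
  Examination Delay Credit: +365 days → 15 August 2023.
Expiry of referenced patent CV-272111:
  Base: filing + 18 years → 15 November 2020.
  Examination Delay Credit: +631 days → 8 August 2022.
  Marketing Approval Extension: 815 days (within the 982-day cap) → +815 days → 31 October 2024.
Terminal disclaimer: CV-600713 expires on the earlier of 15 August 2023 and 31 October 2024.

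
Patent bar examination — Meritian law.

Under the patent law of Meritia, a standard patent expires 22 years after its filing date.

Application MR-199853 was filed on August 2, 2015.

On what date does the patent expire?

2037-08-02

Filing date + 22 years → 2 August 2037.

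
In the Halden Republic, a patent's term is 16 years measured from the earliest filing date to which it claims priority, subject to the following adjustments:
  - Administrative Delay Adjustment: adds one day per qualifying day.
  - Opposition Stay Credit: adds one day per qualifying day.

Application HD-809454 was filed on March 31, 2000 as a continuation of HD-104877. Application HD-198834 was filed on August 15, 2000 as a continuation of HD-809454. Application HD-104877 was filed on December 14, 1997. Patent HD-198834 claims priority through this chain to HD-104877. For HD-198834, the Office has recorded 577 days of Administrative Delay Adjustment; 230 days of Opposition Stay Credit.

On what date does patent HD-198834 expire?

Earliest priority filing: 14 December 1997.
Base term: 14 December 1997 + 16 years → 14 December 2013.
Administrative Delay Adjustment: +577 days → 14 July 2015.
Opposition Stay Credit: +230 days → 29 February 2016.

February 29, 2016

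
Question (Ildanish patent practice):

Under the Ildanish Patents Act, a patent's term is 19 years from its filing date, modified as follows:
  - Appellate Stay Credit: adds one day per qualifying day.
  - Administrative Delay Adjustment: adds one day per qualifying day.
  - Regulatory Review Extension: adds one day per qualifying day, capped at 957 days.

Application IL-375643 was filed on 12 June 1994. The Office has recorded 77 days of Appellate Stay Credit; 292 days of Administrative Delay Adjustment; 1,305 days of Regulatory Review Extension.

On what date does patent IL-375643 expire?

Base term: filing date + 19 years → 12 June 2013.
Appellate Stay Credit: +77 days → 28 August 2013.
Administrative Delay Adjustment: +292 days → 16 June 2014.
Regulatory Review Extension: 1305 days claimed exceeds the 957-day cap, so +957 days → 28 January 2017.

2017-01-28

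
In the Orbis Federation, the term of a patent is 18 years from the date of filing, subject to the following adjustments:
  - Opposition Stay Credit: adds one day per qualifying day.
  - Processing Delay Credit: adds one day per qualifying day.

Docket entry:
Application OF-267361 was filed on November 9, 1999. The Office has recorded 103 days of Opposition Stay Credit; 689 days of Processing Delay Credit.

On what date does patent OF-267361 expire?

January 10, 2020

Base term: filing date + 18 years → 9 November 2017.
Opposition Stay Credit: +103 days → 20 February 2018.
Processing Delay Credit: +689 days → 10 January 2020.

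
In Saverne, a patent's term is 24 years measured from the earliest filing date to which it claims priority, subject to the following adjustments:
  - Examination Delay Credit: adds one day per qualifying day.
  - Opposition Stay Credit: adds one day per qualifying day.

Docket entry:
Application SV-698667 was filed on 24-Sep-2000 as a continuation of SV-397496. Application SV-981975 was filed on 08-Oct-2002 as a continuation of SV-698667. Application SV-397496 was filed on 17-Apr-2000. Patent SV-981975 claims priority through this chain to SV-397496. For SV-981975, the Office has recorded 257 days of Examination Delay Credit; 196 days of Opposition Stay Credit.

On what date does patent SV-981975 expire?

July 14, 2025

Earliest priority filing: 17 April 2000.
Base term: 17 April 2000 + 24 years → 17 April 2024.
Examination Delay Credit: +257 days → 30 December 2024.
Opposition Stay Credit: +196 days → 14 July 2025.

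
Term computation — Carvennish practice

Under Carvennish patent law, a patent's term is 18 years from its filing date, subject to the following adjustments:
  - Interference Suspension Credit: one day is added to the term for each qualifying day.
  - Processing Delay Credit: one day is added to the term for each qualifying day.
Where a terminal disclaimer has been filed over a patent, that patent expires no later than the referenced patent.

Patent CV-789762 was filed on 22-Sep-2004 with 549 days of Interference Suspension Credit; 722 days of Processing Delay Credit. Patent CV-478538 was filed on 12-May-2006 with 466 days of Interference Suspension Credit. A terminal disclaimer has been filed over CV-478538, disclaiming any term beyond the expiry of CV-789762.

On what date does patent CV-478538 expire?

Natural term of CV-478538:
  Base: filing + 18 years → 12 May 2024.
  Interference Suspension Credit: +466 days → 21 August 2025.
Expiry of referenced patent CV-789762:
  Base: filing + 18 years → 22 September 2022.
  Interference Suspension Credit: +549 days → 24 March 2024.
  Processing Delay Credit: +722 days → 16 March 2026.
Terminal disclaimer: CV-478538 expires on the earlier of 21 August 2025 and 16 March 2026.

August 21, 2025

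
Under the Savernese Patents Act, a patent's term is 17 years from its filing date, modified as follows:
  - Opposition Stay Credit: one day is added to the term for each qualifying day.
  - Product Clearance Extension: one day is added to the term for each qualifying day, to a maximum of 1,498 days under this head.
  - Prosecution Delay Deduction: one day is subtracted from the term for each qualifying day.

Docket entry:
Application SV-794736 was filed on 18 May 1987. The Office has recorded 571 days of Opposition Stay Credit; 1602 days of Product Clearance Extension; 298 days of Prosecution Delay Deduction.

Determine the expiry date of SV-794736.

Base term: filing date + 17 years → 18 May 2004.
Opposition Stay Credit: +571 days → 10 December 2005.
Product Clearance Extension: 1602 days claimed exceeds the 1498-day cap, so +1498 days → 16 January 2010.
Prosecution Delay Deduction: −298 days → 24 March 2009.

March 24, 2009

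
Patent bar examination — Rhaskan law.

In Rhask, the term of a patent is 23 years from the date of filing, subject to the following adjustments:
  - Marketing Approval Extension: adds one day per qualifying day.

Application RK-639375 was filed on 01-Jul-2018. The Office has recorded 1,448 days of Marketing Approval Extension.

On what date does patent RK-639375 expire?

June 18, 2045

Base term: filing date + 23 years → 1 July 2041.
Marketing Approval Extension: +1448 days → 18 June 2045.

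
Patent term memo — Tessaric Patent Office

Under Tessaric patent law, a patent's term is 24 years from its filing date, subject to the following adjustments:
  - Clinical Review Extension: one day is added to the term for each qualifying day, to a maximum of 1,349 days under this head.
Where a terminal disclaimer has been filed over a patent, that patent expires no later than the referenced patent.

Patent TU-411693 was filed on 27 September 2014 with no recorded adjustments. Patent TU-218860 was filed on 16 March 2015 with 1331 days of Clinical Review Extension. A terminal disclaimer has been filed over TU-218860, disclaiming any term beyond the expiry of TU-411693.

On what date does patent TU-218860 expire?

September 27, 2038

Natural term of TU-218860:
  Base: filing + 24 years → 16 March 2039.
  Clinical Review Extension: 1331 days (within the 1349-day cap) → +1331 days → 6 November 2042.
Expiry of referenced patent TU-411693:
  Base: filing + 24 years → 27 September 2038.
Terminal disclaimer: TU-218860 expires on the earlier of 6 November 2042 and 27 September 2038.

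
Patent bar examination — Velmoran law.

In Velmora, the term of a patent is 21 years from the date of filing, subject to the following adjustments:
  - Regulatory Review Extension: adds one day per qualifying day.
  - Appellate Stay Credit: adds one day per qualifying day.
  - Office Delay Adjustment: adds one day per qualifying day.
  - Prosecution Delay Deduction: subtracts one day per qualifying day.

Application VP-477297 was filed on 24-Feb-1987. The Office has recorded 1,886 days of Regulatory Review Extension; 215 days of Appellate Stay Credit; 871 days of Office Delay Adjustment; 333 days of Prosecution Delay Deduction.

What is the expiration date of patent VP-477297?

May 17, 2015

Base term: filing date + 21 years → 24 February 2008.
Regulatory Review Extension: +1886 days → 24 April 2013.
Appellate Stay Credit: +215 days → 25 November 2013.
Office Delay Adjustment: +871 days → 14 April 2016.
Prosecution Delay Deduction: −333 days → 17 May 2015.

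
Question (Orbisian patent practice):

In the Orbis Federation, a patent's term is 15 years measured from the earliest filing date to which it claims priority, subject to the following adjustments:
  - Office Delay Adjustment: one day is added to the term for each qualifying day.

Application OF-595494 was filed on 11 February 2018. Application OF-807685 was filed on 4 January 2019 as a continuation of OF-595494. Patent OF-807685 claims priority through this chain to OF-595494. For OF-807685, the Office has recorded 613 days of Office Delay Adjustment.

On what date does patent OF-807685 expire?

October 17, 2034

Earliest priority filing: 11 February 2018.
Base term: 11 February 2018 + 15 years → 11 February 2033.
Office Delay Adjustment: +613 days → 17 October 2034.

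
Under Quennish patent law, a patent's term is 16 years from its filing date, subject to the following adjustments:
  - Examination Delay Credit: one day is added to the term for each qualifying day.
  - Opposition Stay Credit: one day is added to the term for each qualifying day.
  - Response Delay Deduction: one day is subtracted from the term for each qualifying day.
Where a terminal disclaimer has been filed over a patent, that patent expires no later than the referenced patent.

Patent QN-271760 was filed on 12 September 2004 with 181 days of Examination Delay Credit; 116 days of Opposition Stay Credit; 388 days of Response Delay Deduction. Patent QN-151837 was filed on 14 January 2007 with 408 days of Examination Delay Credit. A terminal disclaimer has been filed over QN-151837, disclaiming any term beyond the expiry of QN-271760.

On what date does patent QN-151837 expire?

Natural term of QN-151837:
  Base: filing + 16 years → 14 January 2023.
  Examination Delay Credit: +408 days → 26 February 2024.
Expiry of referenced patent QN-271760:
  Base: filing + 16 years → 12 September 2020.
  Examination Delay Credit: +181 days → 12 March 2021.
  Opposition Stay Credit: +116 days → 6 July 2021.
  Response Delay Deduction: −388 days → 13 June 2020.
Terminal disclaimer: QN-151837 expires on the earlier of 26 February 2024 and 13 June 2020.

2020-06-13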